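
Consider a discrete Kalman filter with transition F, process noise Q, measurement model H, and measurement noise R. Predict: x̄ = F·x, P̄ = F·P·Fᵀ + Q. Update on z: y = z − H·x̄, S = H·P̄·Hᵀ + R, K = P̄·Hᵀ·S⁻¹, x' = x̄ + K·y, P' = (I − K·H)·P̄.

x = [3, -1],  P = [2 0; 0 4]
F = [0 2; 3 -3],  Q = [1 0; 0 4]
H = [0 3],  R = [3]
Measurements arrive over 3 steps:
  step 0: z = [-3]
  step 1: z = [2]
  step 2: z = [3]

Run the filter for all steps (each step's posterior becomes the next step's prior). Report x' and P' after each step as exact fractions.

step 0: x' = [586/175, -162/175], P' = [1247/175 -24/175; -24/175 58/175]
step 1: x' = [-26952/19403, 13999/19403], P' = [43051/19403 -246/19403; -246/19403 12877/38806]
step 2: x' = [2858230/3203479, 2918967/3203479], P' = [6958103/3203479 -80214/3203479; -80214/3203479 1054891/3203479]

step 0: x̄ = F·x = [-2, 12]
step 0: P̄ = F·P·Fᵀ + Q = [17 -24; -24 58]
step 0: y = z − H·x̄ = [-39]
step 0: S = H·P̄·Hᵀ + R = [525]
step 0: K = P̄·Hᵀ·S⁻¹ = [-24/175; 58/175]
step 0: x' = x̄ + K·y = [586/175, -162/175]
step 0: P' = (I − K·H)·P̄ = [1247/175 -24/175; -24/175 58/175]
step 1: x̄ = F·x = [-324/175, 2244/175]
step 1: P̄ = F·P·Fᵀ + Q = [407/175 -492/175; -492/175 12877/175]
step 1: y = z − H·x̄ = [-6382/175]
step 1: S = H·P̄·Hᵀ + R = [116418/175]
step 1: K = P̄·Hᵀ·S⁻¹ = [-246/19403; 12877/38806]
step 1: x' = x̄ + K·y = [-26952/19403, 13999/19403]
step 1: P' = (I − K·H)·P̄ = [43051/19403 -246/19403; -246/19403 12877/38806]
step 2: x̄ = F·x = [27998/19403, -122853/19403]
step 2: P̄ = F·P·Fᵀ + Q = [45157/19403 -40107/19403; -40107/19403 1054891/38806]
step 2: y = z − H·x̄ = [426768/19403]
step 2: S = H·P̄·Hᵀ + R = [9610437/38806]
step 2: K = P̄·Hᵀ·S⁻¹ = [-80214/3203479; 1054891/3203479]
step 2: x' = x̄ + K·y = [2858230/3203479, 2918967/3203479]
step 2: P' = (I − K·H)·P̄ = [6958103/3203479 -80214/3203479; -80214/3203479 1054891/3203479]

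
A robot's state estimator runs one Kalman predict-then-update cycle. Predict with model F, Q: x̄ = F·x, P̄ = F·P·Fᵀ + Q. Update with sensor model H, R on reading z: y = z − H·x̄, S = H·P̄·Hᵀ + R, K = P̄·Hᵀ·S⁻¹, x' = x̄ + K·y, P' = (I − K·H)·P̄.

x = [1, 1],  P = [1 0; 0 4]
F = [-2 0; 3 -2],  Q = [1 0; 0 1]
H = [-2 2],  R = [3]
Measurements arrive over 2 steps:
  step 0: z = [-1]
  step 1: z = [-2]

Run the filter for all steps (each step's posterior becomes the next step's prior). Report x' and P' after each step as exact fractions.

step 0: x̄ = F·x = [-2, 1]
step 0: P̄ = F·P·Fᵀ + Q = [5 -6; -6 26]
step 0: y = z − H·x̄ = [-7]
step 0: S = H·P̄·Hᵀ + R = [175]
step 0: K = P̄·Hᵀ·S⁻¹ = [-22/175; 64/175]
step 0: x' = x̄ + K·y = [-28/25, -39/25]
step 0: P' = (I − K·H)·P̄ = [391/175 358/175; 358/175 454/175]
step 1: x̄ = F·x = [56/25, -6/25]
step 1: P̄ = F·P·Fᵀ + Q = [1739/175 -914/175; -914/175 1214/175]
step 1: y = z − H·x̄ = [74/25]
step 1: S = H·P̄·Hᵀ + R = [2807/25]
step 1: K = P̄·Hᵀ·S⁻¹ = [-758/2807; 608/2807]
step 1: x' = x̄ + K·y = [4044/2807, 1126/2807]
step 1: P' = (I − K·H)·P̄ = [4911/2807 3774/2807; 3774/2807 4686/2807]

step 0: x' = [-28/25, -39/25], P' = [391/175 358/175; 358/175 454/175]
step 1: x' = [4044/2807, 1126/2807], P' = [4911/2807 3774/2807; 3774/2807 4686/2807]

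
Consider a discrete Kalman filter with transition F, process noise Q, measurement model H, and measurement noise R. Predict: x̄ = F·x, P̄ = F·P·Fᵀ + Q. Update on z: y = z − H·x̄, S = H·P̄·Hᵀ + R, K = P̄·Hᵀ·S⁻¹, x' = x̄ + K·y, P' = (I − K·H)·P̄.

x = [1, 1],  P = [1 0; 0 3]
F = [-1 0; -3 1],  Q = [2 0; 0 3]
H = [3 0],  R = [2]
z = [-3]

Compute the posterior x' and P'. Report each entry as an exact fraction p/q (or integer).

x' = [-1, -2]
P' = [6/29 6/29; 6/29 354/29]

x̄ = F·x = [-1, -2]
P̄ = F·P·Fᵀ + Q = [3 3; 3 15]
y = z − H·x̄ = [0]
S = H·P̄·Hᵀ + R = [29]
K = P̄·Hᵀ·S⁻¹ = [9/29; 9/29]
x' = x̄ + K·y = [-1, -2]
P' = (I − K·H)·P̄ = [6/29 6/29; 6/29 354/29]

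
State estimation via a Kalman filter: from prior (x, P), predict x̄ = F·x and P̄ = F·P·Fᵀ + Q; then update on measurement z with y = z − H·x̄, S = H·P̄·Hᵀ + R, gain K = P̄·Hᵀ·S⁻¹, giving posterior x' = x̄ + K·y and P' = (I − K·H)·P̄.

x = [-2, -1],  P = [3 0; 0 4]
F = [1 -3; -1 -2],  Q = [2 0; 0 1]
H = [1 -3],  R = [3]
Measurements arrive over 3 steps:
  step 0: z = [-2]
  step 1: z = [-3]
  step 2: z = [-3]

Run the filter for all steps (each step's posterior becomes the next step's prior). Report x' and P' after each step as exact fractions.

step 0: x' = [-50/49, 41/98], P' = [1767/49 600/49; 600/49 439/98]
step 1: x' = [-206241/90667, 21903/90667], P' = [443217/90667 148158/90667; 148158/90667 79650/90667]
step 2: x' = [-738645/242951, 158763/6316726], P' = [1210434/242951 810651/485902; 810651/485902 11178149/12633452]

step 0: x̄ = F·x = [1, 4]
step 0: P̄ = F·P·Fᵀ + Q = [41 21; 21 20]
step 0: y = z − H·x̄ = [9]
step 0: S = H·P̄·Hᵀ + R = [98]
step 0: K = P̄·Hᵀ·S⁻¹ = [-11/49; -39/98]
step 0: x' = x̄ + K·y = [-50/49, 41/98]
step 0: P' = (I − K·H)·P̄ = [1767/49 600/49; 600/49 439/98]
step 1: x̄ = F·x = [-223/98, 9/49]
step 1: P̄ = F·P·Fᵀ + Q = [481/98 150/49; 150/49 5094/49]
step 1: y = z − H·x̄ = [-17/98]
step 1: S = H·P̄·Hᵀ + R = [90667/98]
step 1: K = P̄·Hᵀ·S⁻¹ = [-419/90667; -30264/90667]
step 1: x' = x̄ + K·y = [-206241/90667, 21903/90667]
step 1: P' = (I − K·H)·P̄ = [443217/90667 148158/90667; 148158/90667 79650/90667]
step 2: x̄ = F·x = [-271950/90667, 162435/90667]
step 2: P̄ = F·P·Fᵀ + Q = [452453/90667 182841/90667; 182841/90667 1445116/90667]
step 2: y = z − H·x̄ = [487254/90667]
step 2: S = H·P̄·Hᵀ + R = [12633452/90667]
step 2: K = P̄·Hᵀ·S⁻¹ = [-3695/485902; -4152507/12633452]
step 2: x' = x̄ + K·y = [-738645/242951, 158763/6316726]
step 2: P' = (I − K·H)·P̄ = [1210434/242951 810651/485902; 810651/485902 11178149/12633452]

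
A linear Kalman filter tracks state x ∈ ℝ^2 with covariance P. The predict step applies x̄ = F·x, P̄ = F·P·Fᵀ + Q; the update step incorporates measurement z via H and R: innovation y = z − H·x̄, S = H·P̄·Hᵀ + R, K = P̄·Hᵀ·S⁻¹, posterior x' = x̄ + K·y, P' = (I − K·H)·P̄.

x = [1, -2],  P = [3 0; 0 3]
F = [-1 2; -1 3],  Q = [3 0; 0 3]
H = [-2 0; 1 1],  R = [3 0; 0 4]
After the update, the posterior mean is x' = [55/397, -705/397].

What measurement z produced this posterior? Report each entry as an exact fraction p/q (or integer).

z = [-1, -2]

x̄ = F·x = [-5, -7]
P̄ = F·P·Fᵀ + Q = [18 21; 21 33]
S = H·P̄·Hᵀ + R = [75 -78; -78 97]
K = P̄·Hᵀ·S⁻¹ = [-150/397 39/397; 46/397 258/397]
x' − x̄ = [2040/397, 2074/397] = K·y
y = (KᵀK)⁻¹·Kᵀ·(x' − x̄) = [-11, 10]
z = y + H·x̄ = [-11, 10] + [10, -12] = [-1, -2]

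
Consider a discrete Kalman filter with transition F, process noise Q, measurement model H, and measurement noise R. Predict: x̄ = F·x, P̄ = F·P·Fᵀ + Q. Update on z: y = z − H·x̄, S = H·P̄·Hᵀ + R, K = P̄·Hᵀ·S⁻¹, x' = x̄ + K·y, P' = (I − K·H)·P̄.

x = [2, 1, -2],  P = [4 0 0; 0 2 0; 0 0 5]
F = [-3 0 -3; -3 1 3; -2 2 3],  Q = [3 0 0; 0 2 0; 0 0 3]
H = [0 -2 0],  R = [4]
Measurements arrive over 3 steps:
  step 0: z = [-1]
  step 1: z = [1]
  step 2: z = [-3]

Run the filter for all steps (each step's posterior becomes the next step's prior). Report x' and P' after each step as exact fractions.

step 0: x' = [-207/172, 63/172, 303/172], P' = [7143/86 -9/86 -1149/86; -9/86 85/86 73/86; -1149/86 73/86 863/86]
step 1: x' = [-706530/93571, -45946/93571, 234163/187142], P' = [19281711/93571 56328/93571 -3522663/93571; 56328/93571 93485/93571 68759/93571; -3522663/93571 68759/93571 1247607/93571]
step 2: x' = [74498499/24862058, 187607701/124310290, 23085729/124310290], P' = [8591347461/49724116 32386335/49724116 -1611523215/49724116; 32386335/49724116 248527009/248620580 180113851/248620580; -1611523215/49724116 180113851/248620580 3115187469/248620580]

step 0: x̄ = F·x = [0, -11, -8]
step 0: P̄ = F·P·Fᵀ + Q = [84 -9 -21; -9 85 73; -21 73 72]
step 0: y = z − H·x̄ = [-23]
step 0: S = H·P̄·Hᵀ + R = [344]
step 0: K = P̄·Hᵀ·S⁻¹ = [9/172; -85/172; -73/172]
step 0: x' = x̄ + K·y = [-207/172, 63/172, 303/172]
step 0: P' = (I − K·H)·P̄ = [7143/86 -9/86 -1149/86; -9/86 85/86 73/86; -1149/86 73/86 863/86]
step 1: x̄ = F·x = [-72/43, 1593/172, 1449/172]
step 1: P̄ = F·P·Fᵀ + Q = [25815/43 28164/43 19077/43; 28164/43 93485/86 68759/86; 19077/43 68759/86 51673/86]
step 1: y = z − H·x̄ = [1679/86]
step 1: S = H·P̄·Hᵀ + R = [187142/43]
step 1: K = P̄·Hᵀ·S⁻¹ = [-28164/93571; -93485/187142; -68759/187142]
step 1: x' = x̄ + K·y = [-706530/93571, -45946/93571, 234163/187142]
step 1: P' = (I − K·H)·P̄ = [19281711/93571 56328/93571 -3522663/93571; 56328/93571 93485/93571 68759/93571; -3522663/93571 68759/93571 1247607/93571]
step 2: x̄ = F·x = [3536691/187142, 4849777/187142, 3344825/187142]
step 2: P̄ = F·P·Fᵀ + Q = [121636641/93571 161931675/93571 114279270/93571; 161931675/93571 248527009/93571 180113851/93571; 114279270/93571 180113851/93571 131656400/93571]
step 2: y = z − H·x̄ = [4569064/93571]
step 2: S = H·P̄·Hᵀ + R = [994482320/93571]
step 2: K = P̄·Hᵀ·S⁻¹ = [-32386335/99448232; -248527009/497241160; -180113851/497241160]
step 2: x' = x̄ + K·y = [74498499/24862058, 187607701/124310290, 23085729/124310290]
step 2: P' = (I − K·H)·P̄ = [8591347461/49724116 32386335/49724116 -1611523215/49724116; 32386335/49724116 248527009/248620580 180113851/248620580; -1611523215/49724116 180113851/248620580 3115187469/248620580]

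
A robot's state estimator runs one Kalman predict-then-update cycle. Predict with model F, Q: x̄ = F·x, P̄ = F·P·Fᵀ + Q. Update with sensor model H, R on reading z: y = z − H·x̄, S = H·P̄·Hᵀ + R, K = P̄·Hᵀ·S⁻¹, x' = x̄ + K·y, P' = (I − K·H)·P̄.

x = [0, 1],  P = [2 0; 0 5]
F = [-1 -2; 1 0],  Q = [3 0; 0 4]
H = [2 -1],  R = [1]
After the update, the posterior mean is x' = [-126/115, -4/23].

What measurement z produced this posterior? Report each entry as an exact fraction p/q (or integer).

x̄ = F·x = [-2, 0]
P̄ = F·P·Fᵀ + Q = [25 -2; -2 6]
S = H·P̄·Hᵀ + R = [115]
K = P̄·Hᵀ·S⁻¹ = [52/115; -2/23]
x' − x̄ = [104/115, -4/23] = K·y
y = (KᵀK)⁻¹·Kᵀ·(x' − x̄) = [2]
z = y + H·x̄ = [2] + [-4] = [-2]

z = [-2]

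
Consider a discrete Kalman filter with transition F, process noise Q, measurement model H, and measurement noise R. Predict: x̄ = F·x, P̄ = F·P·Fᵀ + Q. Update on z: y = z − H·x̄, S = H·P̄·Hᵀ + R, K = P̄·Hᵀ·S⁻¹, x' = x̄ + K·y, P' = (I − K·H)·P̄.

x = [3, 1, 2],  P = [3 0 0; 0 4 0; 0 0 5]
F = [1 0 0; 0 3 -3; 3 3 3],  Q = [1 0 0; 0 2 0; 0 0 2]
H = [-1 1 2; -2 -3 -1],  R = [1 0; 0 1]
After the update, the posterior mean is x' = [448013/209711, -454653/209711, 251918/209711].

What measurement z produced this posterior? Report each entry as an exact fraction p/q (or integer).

z = [-2, 1]

x̄ = F·x = [3, -3, 18]
P̄ = F·P·Fᵀ + Q = [4 0 9; 0 83 -9; 9 -9 110]
S = H·P̄·Hᵀ + R = [456 -425; -425 856]
K = P̄·Hᵀ·S⁻¹ = [4759/209711 -1802/209711; -46360/209711 -81815/209711; 129987/209711 39794/209711]
x' − x̄ = [-181120/209711, 174480/209711, -3522880/209711] = K·y
y = (KᵀK)⁻¹·Kᵀ·(x' − x̄) = [-32, 16]
z = y + H·x̄ = [-32, 16] + [30, -15] = [-2, 1]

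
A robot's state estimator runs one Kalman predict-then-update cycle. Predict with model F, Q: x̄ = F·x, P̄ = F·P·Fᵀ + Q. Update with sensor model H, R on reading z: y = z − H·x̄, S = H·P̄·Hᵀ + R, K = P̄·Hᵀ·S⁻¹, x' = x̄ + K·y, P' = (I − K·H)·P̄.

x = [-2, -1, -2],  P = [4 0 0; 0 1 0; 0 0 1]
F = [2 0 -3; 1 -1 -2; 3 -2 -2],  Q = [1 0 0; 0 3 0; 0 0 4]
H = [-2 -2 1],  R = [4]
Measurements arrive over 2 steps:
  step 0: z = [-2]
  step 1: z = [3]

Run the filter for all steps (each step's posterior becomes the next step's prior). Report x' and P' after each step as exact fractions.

step 0: x̄ = F·x = [2, 3, 0]
step 0: P̄ = F·P·Fᵀ + Q = [26 14 30; 14 12 18; 30 18 48]
step 0: y = z − H·x̄ = [8]
step 0: S = H·P̄·Hᵀ + R = [124]
step 0: K = P̄·Hᵀ·S⁻¹ = [-25/62; -17/62; -12/31]
step 0: x' = x̄ + K·y = [-38/31, 25/31, -96/31]
step 0: P' = (I − K·H)·P̄ = [181/31 9/31 330/31; 9/31 83/31 150/31; 330/31 150/31 912/31]
step 1: x̄ = F·x = [212/31, 129/31, 28/31]
step 1: P̄ = F·P·Fᵀ + Q = [5003/31 3956/31 3132/31; 3956/31 3267/31 2572/31; 3132/31 2572/31 2865/31]
step 1: y = z − H·x̄ = [747/31]
step 1: S = H·P̄·Hᵀ + R = [44901/31]
step 1: K = P̄·Hᵀ·S⁻¹ = [-14786/44901; -3958/14967; -8543/44901]
step 1: x' = x̄ + K·y = [-5470/4989, -3677/1663, -18367/4989]
step 1: P' = (I − K·H)·P̄ = [193997/44901 22144/14967 461714/44901; 22144/14967 20429/4989 151030/14967; 461714/44901 151030/14967 1795436/44901]

step 0: x' = [-38/31, 25/31, -96/31], P' = [181/31 9/31 330/31; 9/31 83/31 150/31; 330/31 150/31 912/31]
step 1: x' = [-5470/4989, -3677/1663, -18367/4989], P' = [193997/44901 22144/14967 461714/44901; 22144/14967 20429/4989 151030/14967; 461714/44901 151030/14967 1795436/44901]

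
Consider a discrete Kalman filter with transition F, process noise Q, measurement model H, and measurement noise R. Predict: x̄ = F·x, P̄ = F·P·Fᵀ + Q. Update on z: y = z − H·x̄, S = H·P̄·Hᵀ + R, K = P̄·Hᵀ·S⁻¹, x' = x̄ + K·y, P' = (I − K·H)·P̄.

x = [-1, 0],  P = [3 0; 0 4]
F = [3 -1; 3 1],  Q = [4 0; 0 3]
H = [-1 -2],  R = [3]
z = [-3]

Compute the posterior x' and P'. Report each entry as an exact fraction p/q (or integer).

x̄ = F·x = [-3, -3]
P̄ = F·P·Fᵀ + Q = [35 23; 23 34]
y = z − H·x̄ = [-12]
S = H·P̄·Hᵀ + R = [266]
K = P̄·Hᵀ·S⁻¹ = [-81/266; -13/38]
x' = x̄ + K·y = [87/133, 21/19]
P' = (I − K·H)·P̄ = [2749/266 -179/38; -179/38 109/38]

x' = [87/133, 21/19]
P' = [2749/266 -179/38; -179/38 109/38]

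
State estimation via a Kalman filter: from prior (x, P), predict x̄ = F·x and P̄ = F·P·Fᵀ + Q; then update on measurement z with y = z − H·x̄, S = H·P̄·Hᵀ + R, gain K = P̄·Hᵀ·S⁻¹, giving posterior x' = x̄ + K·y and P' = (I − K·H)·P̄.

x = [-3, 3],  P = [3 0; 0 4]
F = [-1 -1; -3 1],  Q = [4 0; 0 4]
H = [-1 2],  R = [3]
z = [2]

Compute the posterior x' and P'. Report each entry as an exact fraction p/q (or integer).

x̄ = F·x = [0, 12]
P̄ = F·P·Fᵀ + Q = [11 5; 5 35]
y = z − H·x̄ = [-22]
S = H·P̄·Hᵀ + R = [134]
K = P̄·Hᵀ·S⁻¹ = [-1/134; 65/134]
x' = x̄ + K·y = [11/67, 89/67]
P' = (I − K·H)·P̄ = [1473/134 735/134; 735/134 465/134]

x' = [11/67, 89/67]
P' = [1473/134 735/134; 735/134 465/134]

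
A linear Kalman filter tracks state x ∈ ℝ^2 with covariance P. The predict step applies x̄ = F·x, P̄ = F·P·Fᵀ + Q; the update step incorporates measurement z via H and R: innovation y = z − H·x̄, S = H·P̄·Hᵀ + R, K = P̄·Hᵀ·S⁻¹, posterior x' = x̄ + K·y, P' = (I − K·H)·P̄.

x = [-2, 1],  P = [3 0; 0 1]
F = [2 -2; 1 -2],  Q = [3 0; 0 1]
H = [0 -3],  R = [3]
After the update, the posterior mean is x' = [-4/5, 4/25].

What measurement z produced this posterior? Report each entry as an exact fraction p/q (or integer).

x̄ = F·x = [-6, -4]
P̄ = F·P·Fᵀ + Q = [19 10; 10 8]
S = H·P̄·Hᵀ + R = [75]
K = P̄·Hᵀ·S⁻¹ = [-2/5; -8/25]
x' − x̄ = [26/5, 104/25] = K·y
y = (KᵀK)⁻¹·Kᵀ·(x' − x̄) = [-13]
z = y + H·x̄ = [-13] + [12] = [-1]

z = [-1]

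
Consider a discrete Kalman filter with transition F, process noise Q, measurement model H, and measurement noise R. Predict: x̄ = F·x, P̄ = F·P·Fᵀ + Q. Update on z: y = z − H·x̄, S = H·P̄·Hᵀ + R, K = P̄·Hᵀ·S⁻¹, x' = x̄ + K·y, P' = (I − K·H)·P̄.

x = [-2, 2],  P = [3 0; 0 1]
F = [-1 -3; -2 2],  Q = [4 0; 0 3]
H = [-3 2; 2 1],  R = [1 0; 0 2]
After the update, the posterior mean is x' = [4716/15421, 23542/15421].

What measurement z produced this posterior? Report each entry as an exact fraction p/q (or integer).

x̄ = F·x = [-4, 8]
P̄ = F·P·Fᵀ + Q = [16 0; 0 19]
S = H·P̄·Hᵀ + R = [221 -58; -58 85]
K = P̄·Hᵀ·S⁻¹ = [-2224/15421 4288/15421; 4332/15421 6403/15421]
x' − x̄ = [66400/15421, -99826/15421] = K·y
y = (KᵀK)⁻¹·Kᵀ·(x' − x̄) = [-26, 2]
z = y + H·x̄ = [-26, 2] + [28, 0] = [2, 2]

z = [2, 2]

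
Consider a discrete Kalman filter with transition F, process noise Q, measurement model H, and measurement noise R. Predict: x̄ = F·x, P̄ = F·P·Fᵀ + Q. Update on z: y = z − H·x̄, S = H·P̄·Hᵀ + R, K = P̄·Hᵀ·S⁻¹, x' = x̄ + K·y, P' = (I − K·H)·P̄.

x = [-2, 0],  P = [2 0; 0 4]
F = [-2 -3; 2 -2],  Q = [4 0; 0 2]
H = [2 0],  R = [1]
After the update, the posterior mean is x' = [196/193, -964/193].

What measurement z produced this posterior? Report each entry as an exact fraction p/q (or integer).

x̄ = F·x = [4, -4]
P̄ = F·P·Fᵀ + Q = [48 16; 16 26]
S = H·P̄·Hᵀ + R = [193]
K = P̄·Hᵀ·S⁻¹ = [96/193; 32/193]
x' − x̄ = [-576/193, -192/193] = K·y
y = (KᵀK)⁻¹·Kᵀ·(x' − x̄) = [-6]
z = y + H·x̄ = [-6] + [8] = [2]

z = [2]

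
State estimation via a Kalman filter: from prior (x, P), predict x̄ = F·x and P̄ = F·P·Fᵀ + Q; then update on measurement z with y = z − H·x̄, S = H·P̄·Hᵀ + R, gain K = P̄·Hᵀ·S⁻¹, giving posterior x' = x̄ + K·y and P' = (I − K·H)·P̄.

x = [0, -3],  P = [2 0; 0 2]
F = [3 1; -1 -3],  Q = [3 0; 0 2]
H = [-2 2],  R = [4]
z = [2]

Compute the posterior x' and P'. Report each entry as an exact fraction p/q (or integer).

x' = [5/2, 128/35]
P' = [11/2 5; 5 192/35]

x̄ = F·x = [-3, 9]
P̄ = F·P·Fᵀ + Q = [23 -12; -12 22]
y = z − H·x̄ = [-22]
S = H·P̄·Hᵀ + R = [280]
K = P̄·Hᵀ·S⁻¹ = [-1/4; 17/70]
x' = x̄ + K·y = [5/2, 128/35]
P' = (I − K·H)·P̄ = [11/2 5; 5 192/35]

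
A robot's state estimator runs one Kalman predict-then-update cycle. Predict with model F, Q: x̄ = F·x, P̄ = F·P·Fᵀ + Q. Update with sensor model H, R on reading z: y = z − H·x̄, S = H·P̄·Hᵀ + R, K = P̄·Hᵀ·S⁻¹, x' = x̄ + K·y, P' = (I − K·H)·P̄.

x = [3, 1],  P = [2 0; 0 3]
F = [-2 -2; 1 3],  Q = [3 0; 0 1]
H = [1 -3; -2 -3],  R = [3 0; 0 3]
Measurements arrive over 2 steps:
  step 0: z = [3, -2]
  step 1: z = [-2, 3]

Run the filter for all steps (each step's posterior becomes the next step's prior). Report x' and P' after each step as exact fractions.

step 0: x' = [7643/6088, -641/1522], P' = [3777/6088 -171/1522; -171/1522 140/761]
step 1: x' = [-3914018/2343719, 242098/2343719], P' = [1384626/2343719 -240987/2343719; -240987/2343719 405158/2343719]

step 0: x̄ = F·x = [-8, 6]
step 0: P̄ = F·P·Fᵀ + Q = [23 -22; -22 30]
step 0: y = z − H·x̄ = [29, 0]
step 0: S = H·P̄·Hᵀ + R = [428 158; 158 101]
step 0: K = P̄·Hᵀ·S⁻¹ = [1943/6088 -917/3044; -337/1522 -83/761]
step 0: x' = x̄ + K·y = [7643/6088, -641/1522]
step 0: P' = (I − K·H)·P̄ = [3777/6088 -171/1522; -171/1522 140/761]
step 1: x̄ = F·x = [-5079/3044, -49/6088]
step 1: P̄ = F·P·Fᵀ + Q = [8095/1522 -4401/3044; -4401/3044 15841/6088]
step 1: y = z − H·x̄ = [-2165/6088, -2199/6088]
step 1: S = H·P̄·Hᵀ + R = [246025/6088 51403/6088; 51403/6088 184729/6088]
step 1: K = P̄·Hᵀ·S⁻¹ = [702529/2343719 -682097/2343719; -485487/2343719 -244500/2343719]
step 1: x' = x̄ + K·y = [-3914018/2343719, 242098/2343719]
step 1: P' = (I − K·H)·P̄ = [1384626/2343719 -240987/2343719; -240987/2343719 405158/2343719]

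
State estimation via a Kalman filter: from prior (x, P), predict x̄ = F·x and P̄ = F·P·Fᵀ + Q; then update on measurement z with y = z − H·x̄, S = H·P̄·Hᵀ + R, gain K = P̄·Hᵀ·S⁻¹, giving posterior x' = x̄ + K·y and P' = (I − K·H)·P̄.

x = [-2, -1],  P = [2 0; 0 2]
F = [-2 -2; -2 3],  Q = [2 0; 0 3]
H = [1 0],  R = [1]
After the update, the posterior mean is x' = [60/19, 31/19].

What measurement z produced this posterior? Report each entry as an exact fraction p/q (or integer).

z = [3]

x̄ = F·x = [6, 1]
P̄ = F·P·Fᵀ + Q = [18 -4; -4 29]
S = H·P̄·Hᵀ + R = [19]
K = P̄·Hᵀ·S⁻¹ = [18/19; -4/19]
x' − x̄ = [-54/19, 12/19] = K·y
y = (KᵀK)⁻¹·Kᵀ·(x' − x̄) = [-3]
z = y + H·x̄ = [-3] + [6] = [3]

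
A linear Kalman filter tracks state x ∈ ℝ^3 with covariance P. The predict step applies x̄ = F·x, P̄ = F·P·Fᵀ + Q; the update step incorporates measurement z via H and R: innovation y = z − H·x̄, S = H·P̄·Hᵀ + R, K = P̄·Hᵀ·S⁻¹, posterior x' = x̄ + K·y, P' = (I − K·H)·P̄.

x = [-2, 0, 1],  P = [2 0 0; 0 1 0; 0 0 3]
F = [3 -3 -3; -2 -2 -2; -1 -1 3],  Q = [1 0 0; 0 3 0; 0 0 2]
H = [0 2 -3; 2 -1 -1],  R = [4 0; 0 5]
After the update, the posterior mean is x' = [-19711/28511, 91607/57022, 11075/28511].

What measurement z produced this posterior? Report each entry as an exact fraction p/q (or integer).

x̄ = F·x = [-9, 2, 5]
P̄ = F·P·Fᵀ + Q = [55 12 -30; 12 27 -12; -30 -12 32]
S = H·P̄·Hᵀ + R = [544 258; 258 332]
K = P̄·Hᵀ·S⁻¹ = [1206/28511 10055/28511; 13779/57022 -4581/28511; -4800/28511 -3140/28511]
x' − x̄ = [236888/28511, -22437/57022, -131480/28511] = K·y
y = (KᵀK)⁻¹·Kᵀ·(x' − x̄) = [13, 22]
z = y + H·x̄ = [13, 22] + [-11, -25] = [2, -3]

z = [2, -3]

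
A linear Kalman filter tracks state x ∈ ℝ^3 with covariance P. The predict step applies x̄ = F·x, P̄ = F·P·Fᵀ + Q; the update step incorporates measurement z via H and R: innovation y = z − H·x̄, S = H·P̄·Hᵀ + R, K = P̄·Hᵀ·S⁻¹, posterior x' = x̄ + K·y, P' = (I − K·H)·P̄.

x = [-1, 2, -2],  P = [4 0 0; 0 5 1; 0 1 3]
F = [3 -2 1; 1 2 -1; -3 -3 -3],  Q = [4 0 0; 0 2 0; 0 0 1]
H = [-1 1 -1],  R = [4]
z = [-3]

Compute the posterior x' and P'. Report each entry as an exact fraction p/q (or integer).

x̄ = F·x = [-9, 5, 3]
P̄ = F·P·Fᵀ + Q = [59 -7 -12; -7 25 -36; -12 -36 127]
y = z − H·x̄ = [-14]
S = H·P̄·Hᵀ + R = [277]
K = P̄·Hᵀ·S⁻¹ = [-54/277; 68/277; -151/277]
x' = x̄ + K·y = [-1737/277, 433/277, 2945/277]
P' = (I − K·H)·P̄ = [13427/277 1733/277 -11478/277; 1733/277 2301/277 296/277; -11478/277 296/277 12378/277]

x' = [-1737/277, 433/277, 2945/277]
P' = [13427/277 1733/277 -11478/277; 1733/277 2301/277 296/277; -11478/277 296/277 12378/277]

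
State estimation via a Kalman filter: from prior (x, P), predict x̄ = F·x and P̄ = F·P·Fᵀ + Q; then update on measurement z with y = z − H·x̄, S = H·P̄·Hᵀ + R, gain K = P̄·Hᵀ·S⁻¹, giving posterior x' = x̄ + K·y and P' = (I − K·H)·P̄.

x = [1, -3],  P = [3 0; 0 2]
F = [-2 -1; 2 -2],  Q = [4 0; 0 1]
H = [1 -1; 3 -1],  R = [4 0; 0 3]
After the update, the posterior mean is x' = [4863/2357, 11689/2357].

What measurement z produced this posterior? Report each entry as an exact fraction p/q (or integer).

x̄ = F·x = [1, 8]
P̄ = F·P·Fᵀ + Q = [18 -8; -8 21]
S = H·P̄·Hᵀ + R = [59 107; 107 234]
K = P̄·Hᵀ·S⁻¹ = [-550/2357 876/2357; -1971/2357 448/2357]
x' − x̄ = [2506/2357, -7167/2357] = K·y
y = (KᵀK)⁻¹·Kᵀ·(x' − x̄) = [5, 6]
z = y + H·x̄ = [5, 6] + [-7, -5] = [-2, 1]

z = [-2, 1]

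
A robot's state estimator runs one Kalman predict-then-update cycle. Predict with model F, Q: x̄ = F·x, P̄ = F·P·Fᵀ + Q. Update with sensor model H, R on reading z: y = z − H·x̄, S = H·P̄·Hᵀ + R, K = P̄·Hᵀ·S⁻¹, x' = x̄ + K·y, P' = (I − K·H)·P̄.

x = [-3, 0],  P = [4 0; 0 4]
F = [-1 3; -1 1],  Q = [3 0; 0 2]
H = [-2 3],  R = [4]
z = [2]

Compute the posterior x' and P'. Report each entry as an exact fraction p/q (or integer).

x' = [130/37, 112/37]
P' = [869/37 554/37; 554/37 368/37]

x̄ = F·x = [3, 3]
P̄ = F·P·Fᵀ + Q = [43 16; 16 10]
y = z − H·x̄ = [-1]
S = H·P̄·Hᵀ + R = [74]
K = P̄·Hᵀ·S⁻¹ = [-19/37; -1/37]
x' = x̄ + K·y = [130/37, 112/37]
P' = (I − K·H)·P̄ = [869/37 554/37; 554/37 368/37]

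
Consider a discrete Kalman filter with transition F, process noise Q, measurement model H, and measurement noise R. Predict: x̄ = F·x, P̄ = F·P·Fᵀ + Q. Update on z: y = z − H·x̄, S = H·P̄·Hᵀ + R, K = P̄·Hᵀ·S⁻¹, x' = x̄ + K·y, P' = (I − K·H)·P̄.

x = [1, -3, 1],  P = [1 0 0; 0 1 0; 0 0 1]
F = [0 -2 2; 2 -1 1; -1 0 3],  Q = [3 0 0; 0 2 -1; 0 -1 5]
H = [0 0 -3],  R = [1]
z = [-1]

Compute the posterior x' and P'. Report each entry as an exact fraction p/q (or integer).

x̄ = F·x = [8, 6, 2]
P̄ = F·P·Fᵀ + Q = [11 4 6; 4 8 0; 6 0 15]
y = z − H·x̄ = [5]
S = H·P̄·Hᵀ + R = [136]
K = P̄·Hᵀ·S⁻¹ = [-9/68; 0; -45/136]
x' = x̄ + K·y = [499/68, 6, 47/136]
P' = (I − K·H)·P̄ = [293/34 4 3/68; 4 8 0; 3/68 0 15/136]

x' = [499/68, 6, 47/136]
P' = [293/34 4 3/68; 4 8 0; 3/68 0 15/136]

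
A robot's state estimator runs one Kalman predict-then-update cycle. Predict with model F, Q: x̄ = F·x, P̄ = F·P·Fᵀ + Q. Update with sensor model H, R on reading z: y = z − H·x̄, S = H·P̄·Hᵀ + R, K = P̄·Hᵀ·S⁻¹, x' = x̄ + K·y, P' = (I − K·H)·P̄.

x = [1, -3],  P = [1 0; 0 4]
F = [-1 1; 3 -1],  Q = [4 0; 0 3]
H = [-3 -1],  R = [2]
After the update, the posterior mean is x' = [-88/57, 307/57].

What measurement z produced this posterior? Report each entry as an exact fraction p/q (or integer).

x̄ = F·x = [-4, 6]
P̄ = F·P·Fᵀ + Q = [9 -7; -7 16]
S = H·P̄·Hᵀ + R = [57]
K = P̄·Hᵀ·S⁻¹ = [-20/57; 5/57]
x' − x̄ = [140/57, -35/57] = K·y
y = (KᵀK)⁻¹·Kᵀ·(x' − x̄) = [-7]
z = y + H·x̄ = [-7] + [6] = [-1]

z = [-1]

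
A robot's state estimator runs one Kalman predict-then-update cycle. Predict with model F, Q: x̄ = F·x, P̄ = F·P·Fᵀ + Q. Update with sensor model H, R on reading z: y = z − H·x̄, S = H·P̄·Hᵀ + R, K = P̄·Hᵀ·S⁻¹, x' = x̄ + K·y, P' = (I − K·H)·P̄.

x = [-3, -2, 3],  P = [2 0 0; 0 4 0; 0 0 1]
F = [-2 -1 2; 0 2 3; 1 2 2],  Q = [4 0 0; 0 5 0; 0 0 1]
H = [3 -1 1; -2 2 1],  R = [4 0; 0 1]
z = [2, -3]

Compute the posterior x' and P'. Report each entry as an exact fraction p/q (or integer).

x' = [64250/31239, 43055/31239, -48433/31239]
P' = [43436/31239 57638/31239 -27982/31239; 57638/31239 88310/31239 -50068/31239; -27982/31239 -50068/31239 53546/31239]

x̄ = F·x = [14, 5, -1]
P̄ = F·P·Fᵀ + Q = [20 -2 -8; -2 30 22; -8 22 23]
y = z − H·x̄ = [-34, 16]
S = H·P̄·Hᵀ + R = [157 -159; -159 360]
K = P̄·Hᵀ·S⁻¹ = [3724/10413 422/31239; 2878/10413 11276/31239; 1639/10413 9374/31239]
x' = x̄ + K·y = [64250/31239, 43055/31239, -48433/31239]
P' = (I − K·H)·P̄ = [43436/31239 57638/31239 -27982/31239; 57638/31239 88310/31239 -50068/31239; -27982/31239 -50068/31239 53546/31239]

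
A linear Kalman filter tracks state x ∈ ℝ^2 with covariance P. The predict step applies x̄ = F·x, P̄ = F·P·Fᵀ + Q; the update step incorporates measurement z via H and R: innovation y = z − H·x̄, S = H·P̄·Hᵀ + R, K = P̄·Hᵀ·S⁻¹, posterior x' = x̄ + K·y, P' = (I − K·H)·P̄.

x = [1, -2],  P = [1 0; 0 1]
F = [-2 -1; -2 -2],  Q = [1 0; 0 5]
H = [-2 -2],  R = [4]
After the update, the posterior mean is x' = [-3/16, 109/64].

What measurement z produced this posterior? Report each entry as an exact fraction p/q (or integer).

x̄ = F·x = [0, 2]
P̄ = F·P·Fᵀ + Q = [6 6; 6 13]
S = H·P̄·Hᵀ + R = [128]
K = P̄·Hᵀ·S⁻¹ = [-3/16; -19/64]
x' − x̄ = [-3/16, -19/64] = K·y
y = (KᵀK)⁻¹·Kᵀ·(x' − x̄) = [1]
z = y + H·x̄ = [1] + [-4] = [-3]

z = [-3]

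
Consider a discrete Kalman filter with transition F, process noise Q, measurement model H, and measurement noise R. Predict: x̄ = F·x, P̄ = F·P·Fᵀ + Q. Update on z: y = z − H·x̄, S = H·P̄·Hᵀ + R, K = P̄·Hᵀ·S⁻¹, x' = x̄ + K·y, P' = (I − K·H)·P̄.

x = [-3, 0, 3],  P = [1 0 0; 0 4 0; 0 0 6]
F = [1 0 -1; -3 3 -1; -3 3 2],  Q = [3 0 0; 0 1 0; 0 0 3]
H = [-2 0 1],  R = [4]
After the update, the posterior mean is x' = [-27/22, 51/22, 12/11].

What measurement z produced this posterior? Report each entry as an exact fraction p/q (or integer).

x̄ = F·x = [-6, 6, 15]
P̄ = F·P·Fᵀ + Q = [10 3 -15; 3 52 33; -15 33 72]
S = H·P̄·Hᵀ + R = [176]
K = P̄·Hᵀ·S⁻¹ = [-35/176; 27/176; 51/88]
x' − x̄ = [105/22, -81/22, -153/11] = K·y
y = (KᵀK)⁻¹·Kᵀ·(x' − x̄) = [-24]
z = y + H·x̄ = [-24] + [27] = [3]

z = [3]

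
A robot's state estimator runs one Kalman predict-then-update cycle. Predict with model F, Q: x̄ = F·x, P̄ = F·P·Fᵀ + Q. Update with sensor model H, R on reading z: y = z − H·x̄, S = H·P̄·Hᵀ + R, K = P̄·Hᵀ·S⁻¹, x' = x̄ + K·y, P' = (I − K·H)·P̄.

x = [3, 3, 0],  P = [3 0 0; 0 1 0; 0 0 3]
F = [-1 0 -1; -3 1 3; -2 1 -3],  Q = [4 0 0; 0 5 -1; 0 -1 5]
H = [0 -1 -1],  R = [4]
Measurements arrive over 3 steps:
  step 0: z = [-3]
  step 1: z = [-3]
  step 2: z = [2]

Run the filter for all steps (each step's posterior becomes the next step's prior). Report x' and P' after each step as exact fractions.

step 0: x̄ = F·x = [-3, -6, -3]
step 0: P̄ = F·P·Fᵀ + Q = [10 0 15; 0 60 -9; 15 -9 45]
step 0: y = z − H·x̄ = [-12]
step 0: S = H·P̄·Hᵀ + R = [91]
step 0: K = P̄·Hᵀ·S⁻¹ = [-15/91; -51/91; -36/91]
step 0: x' = x̄ + K·y = [-93/91, 66/91, 159/91]
step 0: P' = (I − K·H)·P̄ = [685/91 -765/91 825/91; -765/91 2859/91 -2655/91; 825/91 -2655/91 2799/91]
step 1: x̄ = F·x = [-66/91, 822/91, -225/91]
step 1: P̄ = F·P·Fᵀ + Q = [5498/91 -2922/91 17312/91; -2922/91 8480/91 -12013/91; 17312/91 -12013/91 60135/91]
step 1: y = z − H·x̄ = [324/91]
step 1: S = H·P̄·Hᵀ + R = [44953/91]
step 1: K = P̄·Hᵀ·S⁻¹ = [-14390/44953; 3533/44953; -48122/44953]
step 1: x' = x̄ + K·y = [-83838/44953, 418638/44953, -282483/44953]
step 1: P' = (I − K·H)·P̄ = [440434/44953 -884756/44953 942316/44953; -884756/44953 4051861/44953 -4065993/44953; 942316/44953 -4065993/44953 4258481/44953]
step 2: x̄ = F·x = [366321/44953, -177297/44953, 1433763/44953]
step 2: P̄ = F·P·Fᵀ + Q = [6763359/44953 -6503392/44953 23318640/44953; -6503392/44953 10517751/44953 -24426089/44953; 23318640/44953 -24426089/44953 83607465/44953]
step 2: y = z − H·x̄ = [1346372/44953]
step 2: S = H·P̄·Hᵀ + R = [45452850/44953]
step 2: K = P̄·Hᵀ·S⁻¹ = [-8407624/22726425; 6954169/22726425; -29590688/22726425]
step 2: x' = x̄ + K·y = [-66616751/22726425, 118647731/22726425, -161407837/22726425]
step 2: P' = (I − K·H)·P̄ = [274301791/22726425 -686556496/22726425 720186992/22726425; -686556496/22726425 3165749701/22726425 -3193566377/22726425; 720186992/22726425 -3193566377/22726425 3311929129/22726425]

step 0: x' = [-93/91, 66/91, 159/91], P' = [685/91 -765/91 825/91; -765/91 2859/91 -2655/91; 825/91 -2655/91 2799/91]
step 1: x' = [-83838/44953, 418638/44953, -282483/44953], P' = [440434/44953 -884756/44953 942316/44953; -884756/44953 4051861/44953 -4065993/44953; 942316/44953 -4065993/44953 4258481/44953]
step 2: x' = [-66616751/22726425, 118647731/22726425, -161407837/22726425], P' = [274301791/22726425 -686556496/22726425 720186992/22726425; -686556496/22726425 3165749701/22726425 -3193566377/22726425; 720186992/22726425 -3193566377/22726425 3311929129/22726425]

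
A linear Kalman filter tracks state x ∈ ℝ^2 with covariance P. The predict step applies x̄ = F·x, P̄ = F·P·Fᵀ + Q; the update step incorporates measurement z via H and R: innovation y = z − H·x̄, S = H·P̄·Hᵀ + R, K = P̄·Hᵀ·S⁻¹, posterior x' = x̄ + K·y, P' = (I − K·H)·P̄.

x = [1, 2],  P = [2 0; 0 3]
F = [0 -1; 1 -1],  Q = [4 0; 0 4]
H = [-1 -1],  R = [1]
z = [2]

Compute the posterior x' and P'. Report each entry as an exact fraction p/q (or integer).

x' = [-36/23, -11/23]
P' = [61/23 -51/23; -51/23 63/23]

x̄ = F·x = [-2, -1]
P̄ = F·P·Fᵀ + Q = [7 3; 3 9]
y = z − H·x̄ = [-1]
S = H·P̄·Hᵀ + R = [23]
K = P̄·Hᵀ·S⁻¹ = [-10/23; -12/23]
x' = x̄ + K·y = [-36/23, -11/23]
P' = (I − K·H)·P̄ = [61/23 -51/23; -51/23 63/23]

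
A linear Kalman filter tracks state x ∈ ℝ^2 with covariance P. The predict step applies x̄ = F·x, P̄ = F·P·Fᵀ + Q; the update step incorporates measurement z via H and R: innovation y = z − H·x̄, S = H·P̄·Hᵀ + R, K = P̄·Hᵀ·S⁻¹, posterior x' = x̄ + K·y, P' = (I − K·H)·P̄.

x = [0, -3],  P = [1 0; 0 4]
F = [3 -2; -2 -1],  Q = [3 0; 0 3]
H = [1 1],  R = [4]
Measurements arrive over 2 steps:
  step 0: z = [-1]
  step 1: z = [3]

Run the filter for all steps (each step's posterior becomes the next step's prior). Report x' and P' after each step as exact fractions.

step 0: x̄ = F·x = [6, 3]
step 0: P̄ = F·P·Fᵀ + Q = [28 2; 2 11]
step 0: y = z − H·x̄ = [-10]
step 0: S = H·P̄·Hᵀ + R = [47]
step 0: K = P̄·Hᵀ·S⁻¹ = [30/47; 13/47]
step 0: x' = x̄ + K·y = [-18/47, 11/47]
step 0: P' = (I − K·H)·P̄ = [416/47 -296/47; -296/47 348/47]
step 1: x̄ = F·x = [-76/47, 25/47]
step 1: P̄ = F·P·Fᵀ + Q = [8829/47 -2096/47; -2096/47 969/47]
step 1: y = z − H·x̄ = [192/47]
step 1: S = H·P̄·Hᵀ + R = [5794/47]
step 1: K = P̄·Hᵀ·S⁻¹ = [6733/5794; -1127/5794]
step 1: x' = x̄ + K·y = [9068/2897, -761/2897]
step 1: P' = (I − K·H)·P̄ = [123871/5794 -96939/5794; -96939/5794 92431/5794]

step 0: x' = [-18/47, 11/47], P' = [416/47 -296/47; -296/47 348/47]
step 1: x' = [9068/2897, -761/2897], P' = [123871/5794 -96939/5794; -96939/5794 92431/5794]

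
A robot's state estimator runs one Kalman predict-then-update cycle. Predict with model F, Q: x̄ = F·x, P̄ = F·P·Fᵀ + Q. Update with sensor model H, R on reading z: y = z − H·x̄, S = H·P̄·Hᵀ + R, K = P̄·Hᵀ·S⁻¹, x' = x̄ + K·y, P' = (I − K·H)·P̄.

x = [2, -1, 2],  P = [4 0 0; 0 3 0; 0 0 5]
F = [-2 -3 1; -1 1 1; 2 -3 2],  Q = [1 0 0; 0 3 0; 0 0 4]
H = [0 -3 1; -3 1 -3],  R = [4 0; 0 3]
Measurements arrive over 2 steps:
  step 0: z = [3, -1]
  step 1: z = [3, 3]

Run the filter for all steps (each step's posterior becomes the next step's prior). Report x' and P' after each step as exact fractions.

step 0: x̄ = F·x = [1, -1, 11]
step 0: P̄ = F·P·Fᵀ + Q = [49 4 21; 4 15 -7; 21 -7 67]
step 0: y = z − H·x̄ = [-11, 36]
step 0: S = H·P̄·Hᵀ + R = [248 -343; -343 1458]
step 0: K = P̄·Hᵀ·S⁻¹ = [-57536/243935 -48001/243935; -67584/243935 -11884/243935; 35351/243935 -37024/243935]
step 0: x' = x̄ + K·y = [-170241/48787, 14333/48787, 192312/48787]
step 0: P' = (I − K·H)·P̄ = [2582433/243935 -864108/243935 -2822468/243935; -864108/243935 429873/243935 1019283/243935; -2822468/243935 1019283/243935 3199253/243935]
step 1: x̄ = F·x = [489795/48787, 376886/48787, 1143/48787]
step 1: P̄ = F·P·Fᵀ + Q = [2489331/48787 2527846/48787 -718196/48787; 2527846/48787 16355082/243935 -5395802/243935; -718196/48787 -5395802/243935 3529497/243935]
step 1: y = z − H·x̄ = [1275876/48787, 1242289/48787]
step 1: S = H·P̄·Hᵀ + R = [184075787/243935 10914253/243935; 10914253/243935 52774047/243935]
step 1: K = P̄·Hᵀ·S⁻¹ = [-1193859619/5619356044 -1236121859/5619356044; -5770929945/19667746154 -115675687/2809678022; 2249408225/19667746154 -343908703/2809678022]
step 1: x' = x̄ + K·y = [-6282512345/5619356044, -2800544853/2809678022, -287523283/2809678022]
step 1: P' = (I − K·H)·P̄ = [12996122751/5619356044 -1309605453/2809678022 -6316535597/2809678022; -1309605453/2809678022 6198878955/9833873077 7054776975/9833873077; -6316535597/2809678022 7054776975/9833873077 25663147375/9833873077]

step 0: x' = [-170241/48787, 14333/48787, 192312/48787], P' = [2582433/243935 -864108/243935 -2822468/243935; -864108/243935 429873/243935 1019283/243935; -2822468/243935 1019283/243935 3199253/243935]
step 1: x' = [-6282512345/5619356044, -2800544853/2809678022, -287523283/2809678022], P' = [12996122751/5619356044 -1309605453/2809678022 -6316535597/2809678022; -1309605453/2809678022 6198878955/9833873077 7054776975/9833873077; -6316535597/2809678022 7054776975/9833873077 25663147375/9833873077]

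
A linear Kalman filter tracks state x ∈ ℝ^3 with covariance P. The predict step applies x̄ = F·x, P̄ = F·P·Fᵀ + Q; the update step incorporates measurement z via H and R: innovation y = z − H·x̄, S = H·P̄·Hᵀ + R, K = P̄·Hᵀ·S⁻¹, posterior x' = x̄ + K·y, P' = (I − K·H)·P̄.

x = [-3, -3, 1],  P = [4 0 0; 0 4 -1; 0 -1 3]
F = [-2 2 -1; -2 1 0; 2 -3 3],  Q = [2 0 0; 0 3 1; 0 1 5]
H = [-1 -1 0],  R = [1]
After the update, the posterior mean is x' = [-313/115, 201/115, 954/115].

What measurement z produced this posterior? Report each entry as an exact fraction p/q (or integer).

x̄ = F·x = [-1, 3, 6]
P̄ = F·P·Fᵀ + Q = [41 25 -58; 25 23 -30; -58 -30 102]
S = H·P̄·Hᵀ + R = [115]
K = P̄·Hᵀ·S⁻¹ = [-66/115; -48/115; 88/115]
x' − x̄ = [-198/115, -144/115, 264/115] = K·y
y = (KᵀK)⁻¹·Kᵀ·(x' − x̄) = [3]
z = y + H·x̄ = [3] + [-2] = [1]

z = [1]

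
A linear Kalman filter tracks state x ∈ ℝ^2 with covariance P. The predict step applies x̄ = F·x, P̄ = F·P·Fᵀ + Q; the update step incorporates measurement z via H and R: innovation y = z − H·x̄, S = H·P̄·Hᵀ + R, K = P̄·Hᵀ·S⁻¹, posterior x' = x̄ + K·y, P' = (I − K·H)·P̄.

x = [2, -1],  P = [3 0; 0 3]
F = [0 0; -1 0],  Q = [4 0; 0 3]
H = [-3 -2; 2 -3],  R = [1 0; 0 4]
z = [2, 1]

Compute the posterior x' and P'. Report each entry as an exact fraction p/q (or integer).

x̄ = F·x = [0, -2]
P̄ = F·P·Fᵀ + Q = [4 0; 0 6]
y = z − H·x̄ = [-2, -5]
S = H·P̄·Hᵀ + R = [61 12; 12 74]
K = P̄·Hᵀ·S⁻¹ = [-492/2185 316/2185; -336/2185 -477/2185]
x' = x̄ + K·y = [-596/2185, -1313/2185]
P' = (I − K·H)·P̄ = [308/2185 -216/2185; -216/2185 492/2185]

x' = [-596/2185, -1313/2185]
P' = [308/2185 -216/2185; -216/2185 492/2185]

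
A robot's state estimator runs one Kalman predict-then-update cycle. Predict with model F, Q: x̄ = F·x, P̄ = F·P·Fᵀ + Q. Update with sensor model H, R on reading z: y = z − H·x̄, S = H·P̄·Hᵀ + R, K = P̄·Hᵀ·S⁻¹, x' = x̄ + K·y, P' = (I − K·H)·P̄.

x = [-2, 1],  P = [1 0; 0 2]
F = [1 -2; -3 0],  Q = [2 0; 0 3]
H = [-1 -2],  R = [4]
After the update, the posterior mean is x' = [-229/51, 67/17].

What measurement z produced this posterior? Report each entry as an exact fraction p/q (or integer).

x̄ = F·x = [-4, 6]
P̄ = F·P·Fᵀ + Q = [11 -3; -3 12]
S = H·P̄·Hᵀ + R = [51]
K = P̄·Hᵀ·S⁻¹ = [-5/51; -7/17]
x' − x̄ = [-25/51, -35/17] = K·y
y = (KᵀK)⁻¹·Kᵀ·(x' − x̄) = [5]
z = y + H·x̄ = [5] + [-8] = [-3]

z = [-3]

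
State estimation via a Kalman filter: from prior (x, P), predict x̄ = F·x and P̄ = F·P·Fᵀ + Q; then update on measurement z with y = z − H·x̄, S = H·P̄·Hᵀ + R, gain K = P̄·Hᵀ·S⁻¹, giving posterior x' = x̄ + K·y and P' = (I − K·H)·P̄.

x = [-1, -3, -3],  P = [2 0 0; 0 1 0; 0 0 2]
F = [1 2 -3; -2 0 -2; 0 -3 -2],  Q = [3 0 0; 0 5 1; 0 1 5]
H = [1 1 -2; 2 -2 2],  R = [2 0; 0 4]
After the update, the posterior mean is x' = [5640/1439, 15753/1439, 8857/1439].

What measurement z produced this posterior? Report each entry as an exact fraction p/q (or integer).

x̄ = F·x = [2, 8, 15]
P̄ = F·P·Fᵀ + Q = [27 8 6; 8 21 9; 6 9 22]
S = H·P̄·Hᵀ + R = [94 -34; -34 196]
K = P̄·Hᵀ·S⁻¹ = [1552/4317 2741/8634; 157/1439 -63/2878; -366/1439 431/2878]
x' − x̄ = [2762/1439, 4241/1439, -12728/1439] = K·y
y = (KᵀK)⁻¹·Kᵀ·(x' − x̄) = [23, -20]
z = y + H·x̄ = [23, -20] + [-20, 18] = [3, -2]

z = [3, -2]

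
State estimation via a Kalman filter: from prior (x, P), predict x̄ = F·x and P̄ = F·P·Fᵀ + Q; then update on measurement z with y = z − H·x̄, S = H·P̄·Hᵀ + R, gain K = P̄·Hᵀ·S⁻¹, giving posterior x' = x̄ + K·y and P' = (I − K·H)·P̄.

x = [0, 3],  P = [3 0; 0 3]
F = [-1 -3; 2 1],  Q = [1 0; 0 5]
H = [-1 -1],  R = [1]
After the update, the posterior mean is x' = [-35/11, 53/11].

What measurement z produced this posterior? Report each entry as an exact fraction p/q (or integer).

x̄ = F·x = [-9, 3]
P̄ = F·P·Fᵀ + Q = [31 -15; -15 20]
S = H·P̄·Hᵀ + R = [22]
K = P̄·Hᵀ·S⁻¹ = [-8/11; -5/22]
x' − x̄ = [64/11, 20/11] = K·y
y = (KᵀK)⁻¹·Kᵀ·(x' − x̄) = [-8]
z = y + H·x̄ = [-8] + [6] = [-2]

z = [-2]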